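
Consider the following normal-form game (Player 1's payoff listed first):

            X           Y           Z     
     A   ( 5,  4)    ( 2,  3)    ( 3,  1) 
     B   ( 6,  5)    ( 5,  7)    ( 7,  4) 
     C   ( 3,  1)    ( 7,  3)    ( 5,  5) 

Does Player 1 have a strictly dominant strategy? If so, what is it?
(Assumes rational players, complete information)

No strictly dominant strategy exists for Player 1

Work:
A strategy strictly dominates another if it gives a strictly higher payoff against every opponent action. Compare each pair of P1's strategies column-by-column:
  A vs B: [5 vs 6, 2 vs 5, 3 vs 7] → A does not strictly dominate B (column X: 5 ≤ 6)
  A vs C: [5 vs 3, 2 vs 7, 3 vs 5] → A does not strictly dominate C (column Y: 2 ≤ 7)
  B vs A: [6 vs 5, 5 vs 2, 7 vs 3] → B strictly dominates A
  B vs C: [6 vs 3, 5 vs 7, 7 vs 5] → B does not strictly dominate C (column Y: 5 ≤ 7)
  C vs A: [3 vs 5, 7 vs 2, 5 vs 3] → C does not strictly dominate A (column X: 3 ≤ 5)
  C vs B: [3 vs 6, 7 vs 5, 5 vs 7] → C does not strictly dominate B (column X: 3 ≤ 6)
No single strategy strictly dominates all others → no strictly dominant strategy.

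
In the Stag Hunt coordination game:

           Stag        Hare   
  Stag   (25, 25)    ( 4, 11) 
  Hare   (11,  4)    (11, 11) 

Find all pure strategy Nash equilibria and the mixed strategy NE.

Pure NE: (Stag, Stag) and (Hare, Hare); Mixed NE: p = 0.3333, q = 0.3333

Work:
Check pure NE:
(Stag, Stag): (25, 25) - no unilateral deviation beneficial
(Hare, Hare): (11, 11) - no unilateral deviation beneficial
Mixed NE: P1 plays Stag with p = 0.3333, P2 plays Stag with q = 0.3333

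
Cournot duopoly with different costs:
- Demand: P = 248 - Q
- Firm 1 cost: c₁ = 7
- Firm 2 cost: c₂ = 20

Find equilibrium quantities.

q₁* = 84.67, q₂* = 71.67

Work:
Reaction: q₁ = (248 - 7 - q₂)/2
Reaction: q₂ = (248 - 20 - q₁)/2
Solve simultaneously:
q₁* = (248 - 2×7 + 20)/3 = 84.67
q₂* = (248 - 2×20 + 7)/3 = 71.67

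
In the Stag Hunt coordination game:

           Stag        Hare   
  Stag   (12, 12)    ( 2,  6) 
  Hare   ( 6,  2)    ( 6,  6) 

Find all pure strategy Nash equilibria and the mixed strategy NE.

Pure NE: (Stag, Stag) and (Hare, Hare); Mixed NE: p = 0.4, q = 0.4

Work:
Check pure NE:
(Stag, Stag): (12, 12) - no unilateral deviation beneficial
(Hare, Hare): (6, 6) - no unilateral deviation beneficial
Mixed NE: P1 plays Stag with p = 0.4, P2 plays Stag with q = 0.4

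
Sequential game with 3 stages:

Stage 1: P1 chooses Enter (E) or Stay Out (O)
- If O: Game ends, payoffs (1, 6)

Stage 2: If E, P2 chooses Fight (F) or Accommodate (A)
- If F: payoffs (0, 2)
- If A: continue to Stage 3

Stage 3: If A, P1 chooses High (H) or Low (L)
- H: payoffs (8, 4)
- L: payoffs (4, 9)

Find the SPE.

SPE: (E, A, H); Outcome (8, 4)

Work:
Stage 3: P1 chooses H (8 vs 4)
Stage 2: P2: F->2, A->4 (anticipating H). Choose A
Stage 1: P1: O->1, E->8 (anticipating A, H). Choose E
SPE path: E -> A -> H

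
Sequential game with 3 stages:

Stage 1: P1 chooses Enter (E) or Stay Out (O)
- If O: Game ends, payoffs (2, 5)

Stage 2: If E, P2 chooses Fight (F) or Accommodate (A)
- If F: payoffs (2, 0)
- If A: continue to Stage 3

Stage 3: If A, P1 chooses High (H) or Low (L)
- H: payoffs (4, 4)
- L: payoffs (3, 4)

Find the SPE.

SPE: (E, A, H); Outcome (4, 4)

Work:
Stage 3: P1 chooses H (4 vs 3)
Stage 2: P2: F->0, A->4 (anticipating H). Choose A
Stage 1: P1: O->2, E->4 (anticipating A, H). Choose E
SPE path: E -> A -> H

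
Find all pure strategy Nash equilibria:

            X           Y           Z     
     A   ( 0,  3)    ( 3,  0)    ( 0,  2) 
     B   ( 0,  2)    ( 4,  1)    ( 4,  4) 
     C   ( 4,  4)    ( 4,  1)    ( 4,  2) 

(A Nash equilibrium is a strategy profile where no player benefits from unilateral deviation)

Nash equilibrium: (B, Z), (C, X)

Work:
Best responses:
  P1 vs X: payoffs [0, 0, 4] → best response C (payoff 4)
  P1 vs Y: payoffs [3, 4, 4] → best response B/C (payoff 4)
  P1 vs Z: payoffs [0, 4, 4] → best response B/C (payoff 4)
  P2 vs A: payoffs [3, 0, 2] → best response X (payoff 3)
  P2 vs B: payoffs [2, 1, 4] → best response Z (payoff 4)
  P2 vs C: payoffs [4, 1, 2] → best response X (payoff 4)
Mutual best responses: (B,Z), (C,X) → Nash equilibria.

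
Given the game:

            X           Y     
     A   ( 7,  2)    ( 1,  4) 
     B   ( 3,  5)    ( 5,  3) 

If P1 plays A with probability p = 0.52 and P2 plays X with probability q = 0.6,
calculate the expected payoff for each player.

E[P1] = 4.216, E[P2] = 3.472

Work:
E[P1] = p·q·π₁(A,X) + p·(1-q)·π₁(A,Y) + (1-p)·q·π₁(B,X) + (1-p)·(1-q)·π₁(B,Y)
= 0.52·0.6·7 + 0.52·0.4·1 + 0.48·0.6·3 + 0.48·0.4·5
= 4.216

E[P2] = 3.472 (similar calculation)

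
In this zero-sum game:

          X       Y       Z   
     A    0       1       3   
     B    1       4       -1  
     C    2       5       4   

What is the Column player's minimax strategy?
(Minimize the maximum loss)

Column should play X, value = 2

Work:
Column player minimizes Row's maximum payoff:
Column X: max payoff to Row = 2
Column Y: max payoff to Row = 5
Column Z: max payoff to Row = 4
Minimum is 2, achieved by column X.
Minimax strategy: X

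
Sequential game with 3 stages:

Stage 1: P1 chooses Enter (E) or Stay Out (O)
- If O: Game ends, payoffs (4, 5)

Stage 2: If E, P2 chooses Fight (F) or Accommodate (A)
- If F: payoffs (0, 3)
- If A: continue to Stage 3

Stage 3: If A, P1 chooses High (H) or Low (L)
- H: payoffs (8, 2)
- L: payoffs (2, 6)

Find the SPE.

SPE: (O, F, H); Outcome (4, 5)

Work:
Stage 3: P1 chooses H (8 vs 2)
Stage 2: P2: F->3, A->2 (anticipating H). Choose F
Stage 1: P1: O->4, E->0 (anticipating F, H). Choose O
SPE path: O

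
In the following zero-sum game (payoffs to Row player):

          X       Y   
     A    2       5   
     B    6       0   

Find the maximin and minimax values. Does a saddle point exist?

Maximin = 2, Minimax = 5, Saddle: False

Work:
Row minimums: [2, 0] → maximin = 2
Column maximums: [6, 5] → minimax = 5
No saddle point (maximin ≠ minimax). Mixed strategy needed.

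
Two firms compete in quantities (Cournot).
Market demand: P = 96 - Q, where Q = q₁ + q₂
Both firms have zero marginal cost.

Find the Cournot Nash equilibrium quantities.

q₁* = q₂* = 32.0; P* = 32.0

Work:
Profit: π_i = P·q_i = (a - q_i - q_j)·q_i
FOC: ∂π_i/∂q_i = a - 2q_i - q_j = 0
Reaction function: q_i = (96 - q_j)/2
Symmetry: q* = 96/3 = 32.0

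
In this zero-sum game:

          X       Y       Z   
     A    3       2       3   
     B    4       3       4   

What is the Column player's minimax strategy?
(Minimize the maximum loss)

Column should play Y, value = 3

Work:
Column player minimizes Row's maximum payoff:
Column X: max payoff to Row = 4
Column Y: max payoff to Row = 3
Column Z: max payoff to Row = 4
Minimum is 3, achieved by column Y.
Minimax strategy: Y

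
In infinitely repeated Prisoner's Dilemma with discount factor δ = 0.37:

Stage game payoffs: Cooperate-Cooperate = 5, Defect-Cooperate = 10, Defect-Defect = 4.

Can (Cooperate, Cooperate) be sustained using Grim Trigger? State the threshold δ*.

δ* = 0.8333; since δ = 0.37 < 0.8333, cooperation cannot be sustained

Work:
For Grim Trigger:
Cooperate forever: 5/(1-δ)
Defect then punished: 10 + 4·δ/(1-δ)
Need: 5/(1-δ) ≥ 10 + 4·δ/(1-δ)
Solving: δ ≥ (T-R)/(T-P) = (10-5)/(10-4) = 0.8333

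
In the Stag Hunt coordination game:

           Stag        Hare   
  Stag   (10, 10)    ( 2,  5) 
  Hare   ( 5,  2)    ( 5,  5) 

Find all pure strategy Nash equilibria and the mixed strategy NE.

Pure NE: (Stag, Stag) and (Hare, Hare); Mixed NE: p = 0.375, q = 0.375

Work:
Check pure NE:
(Stag, Stag): (10, 10) - no unilateral deviation beneficial
(Hare, Hare): (5, 5) - no unilateral deviation beneficial
Mixed NE: P1 plays Stag with p = 0.375, P2 plays Stag with q = 0.375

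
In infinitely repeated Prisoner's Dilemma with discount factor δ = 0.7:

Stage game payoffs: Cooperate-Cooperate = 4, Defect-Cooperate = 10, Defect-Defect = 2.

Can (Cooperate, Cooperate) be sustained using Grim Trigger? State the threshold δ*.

δ* = 0.75; since δ = 0.7 < 0.75, cooperation cannot be sustained

Work:
For Grim Trigger:
Cooperate forever: 4/(1-δ)
Defect then punished: 10 + 2·δ/(1-δ)
Need: 4/(1-δ) ≥ 10 + 2·δ/(1-δ)
Solving: δ ≥ (T-R)/(T-P) = (10-4)/(10-2) = 0.75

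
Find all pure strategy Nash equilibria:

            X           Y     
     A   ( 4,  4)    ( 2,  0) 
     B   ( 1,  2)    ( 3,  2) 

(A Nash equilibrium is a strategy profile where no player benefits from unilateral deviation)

Nash equilibrium: (A, X), (B, Y)

Work:
Best responses:
  P1 vs X: payoffs [4, 1] → best response A (payoff 4)
  P1 vs Y: payoffs [2, 3] → best response B (payoff 3)
  P2 vs A: payoffs [4, 0] → best response X (payoff 4)
  P2 vs B: payoffs [2, 2] → best response X/Y (payoff 2)
Mutual best responses: (A,X), (B,Y) → Nash equilibria.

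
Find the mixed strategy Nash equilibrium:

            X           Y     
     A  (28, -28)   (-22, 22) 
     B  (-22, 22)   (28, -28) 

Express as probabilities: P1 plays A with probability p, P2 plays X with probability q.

p = 0.5, q = 0.5

Work:
Find probabilities that make opponent indifferent:
P2 chooses q to make P1 indifferent between A and B
P1 chooses p to make P2 indifferent between X and Y
Mixed NE: P1 plays (A: 0.5, B: 0.5), P2 plays (X: 0.5, Y: 0.5)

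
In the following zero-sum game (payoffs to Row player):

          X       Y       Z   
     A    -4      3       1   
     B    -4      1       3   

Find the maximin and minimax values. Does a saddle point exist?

Maximin = -4, Minimax = -4, Saddle: True

Work:
Row minimums: [-4, -4] → maximin = -4
Column maximums: [-4, 3, 3] → minimax = -4
Saddle point exists! Game value = -4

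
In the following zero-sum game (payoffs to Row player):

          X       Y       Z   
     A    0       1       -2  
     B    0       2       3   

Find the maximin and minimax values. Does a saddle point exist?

Maximin = 0, Minimax = 0, Saddle: True

Work:
Row minimums: [-2, 0] → maximin = 0
Column maximums: [0, 2, 3] → minimax = 0
Saddle point exists! Game value = 0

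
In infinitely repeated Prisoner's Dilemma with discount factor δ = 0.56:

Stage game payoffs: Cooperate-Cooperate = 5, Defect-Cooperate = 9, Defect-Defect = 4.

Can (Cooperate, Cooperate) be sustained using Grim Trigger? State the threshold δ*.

δ* = 0.8; since δ = 0.56 < 0.8, cooperation cannot be sustained

Work:
For Grim Trigger:
Cooperate forever: 5/(1-δ)
Defect then punished: 9 + 4·δ/(1-δ)
Need: 5/(1-δ) ≥ 9 + 4·δ/(1-δ)
Solving: δ ≥ (T-R)/(T-P) = (9-5)/(9-4) = 0.8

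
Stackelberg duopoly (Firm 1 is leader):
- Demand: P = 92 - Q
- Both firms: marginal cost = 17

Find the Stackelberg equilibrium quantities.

q₁* (leader) = 37.5, q₂* (follower) = 18.75

Work:
Follower's reaction: q₂ = (a - c - q₁)/2
Leader substitutes: π₁ = q₁·(a - q₁ - (a-c-q₁)/2 - c)
FOC: q₁* = (92 - 17)/2 = 37.50
Then: q₂* = (92 - 17 - 37.5)/2 = 18.75
Leader has first-mover advantage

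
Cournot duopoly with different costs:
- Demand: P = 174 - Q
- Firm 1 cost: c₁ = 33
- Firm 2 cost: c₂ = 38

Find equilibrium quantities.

q₁* = 48.67, q₂* = 43.67

Work:
Reaction: q₁ = (174 - 33 - q₂)/2
Reaction: q₂ = (174 - 38 - q₁)/2
Solve simultaneously:
q₁* = (174 - 2×33 + 38)/3 = 48.67
q₂* = (174 - 2×38 + 33)/3 = 43.67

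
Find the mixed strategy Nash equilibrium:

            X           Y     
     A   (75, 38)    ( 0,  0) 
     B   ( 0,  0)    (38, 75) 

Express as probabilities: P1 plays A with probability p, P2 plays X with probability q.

p = 0.6637, q = 0.3363

Work:
Find probabilities that make opponent indifferent:
P2 chooses q to make P1 indifferent between A and B
P1 chooses p to make P2 indifferent between X and Y
Mixed NE: P1 plays (A: 0.6637, B: 0.3363), P2 plays (X: 0.3363, Y: 0.6637)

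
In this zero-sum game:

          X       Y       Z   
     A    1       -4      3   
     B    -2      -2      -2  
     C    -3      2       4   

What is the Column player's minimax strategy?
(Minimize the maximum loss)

Column should play X, value = 1

Work:
Column player minimizes Row's maximum payoff:
Column X: max payoff to Row = 1
Column Y: max payoff to Row = 2
Column Z: max payoff to Row = 4
Minimum is 1, achieved by column X.
Minimax strategy: X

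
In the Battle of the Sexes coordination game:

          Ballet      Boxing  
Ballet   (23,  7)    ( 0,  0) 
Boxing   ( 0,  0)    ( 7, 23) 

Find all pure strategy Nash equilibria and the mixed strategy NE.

Pure NE: (Ballet, Ballet) and (Boxing, Boxing); Mixed NE: p = 0.7667, q = 0.2333

Work:
Check pure NE:
(Ballet, Ballet): (23, 7) - no unilateral deviation beneficial
(Boxing, Boxing): (7, 23) - no unilateral deviation beneficial
Mixed NE: P1 plays Ballet with p = 0.7667, P2 plays Ballet with q = 0.2333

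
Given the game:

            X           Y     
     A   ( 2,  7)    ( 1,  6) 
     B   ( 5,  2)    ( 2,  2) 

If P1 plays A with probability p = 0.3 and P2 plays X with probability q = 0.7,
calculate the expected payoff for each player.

E[P1] = 3.38, E[P2] = 3.41

Work:
E[P1] = p·q·π₁(A,X) + p·(1-q)·π₁(A,Y) + (1-p)·q·π₁(B,X) + (1-p)·(1-q)·π₁(B,Y)
= 0.3·0.7·2 + 0.3·0.3·1 + 0.7·0.7·5 + 0.7·0.3·2
= 3.38

E[P2] = 3.41 (similar calculation)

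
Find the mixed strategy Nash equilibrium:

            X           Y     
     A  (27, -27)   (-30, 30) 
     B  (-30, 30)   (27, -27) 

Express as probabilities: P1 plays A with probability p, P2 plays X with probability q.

p = 0.5, q = 0.5

Work:
Find probabilities that make opponent indifferent:
P2 chooses q to make P1 indifferent between A and B
P1 chooses p to make P2 indifferent between X and Y
Mixed NE: P1 plays (A: 0.5, B: 0.5), P2 plays (X: 0.5, Y: 0.5)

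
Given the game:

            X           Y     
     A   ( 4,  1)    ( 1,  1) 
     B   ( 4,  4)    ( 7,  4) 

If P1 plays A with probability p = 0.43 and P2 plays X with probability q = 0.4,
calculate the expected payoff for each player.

E[P1] = 4.252, E[P2] = 2.71

Work:
E[P1] = p·q·π₁(A,X) + p·(1-q)·π₁(A,Y) + (1-p)·q·π₁(B,X) + (1-p)·(1-q)·π₁(B,Y)
= 0.43·0.4·4 + 0.43·0.6·1 + 0.57·0.4·4 + 0.57·0.6·7
= 4.252

E[P2] = 2.71 (similar calculation)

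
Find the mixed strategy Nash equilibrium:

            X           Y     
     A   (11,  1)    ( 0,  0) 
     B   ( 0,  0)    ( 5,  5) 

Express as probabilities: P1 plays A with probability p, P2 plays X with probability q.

p = 0.8333, q = 0.3125

Work:
Find probabilities that make opponent indifferent:
P2 chooses q to make P1 indifferent between A and B
P1 chooses p to make P2 indifferent between X and Y
Mixed NE: P1 plays (A: 0.8333, B: 0.1667), P2 plays (X: 0.3125, Y: 0.6875)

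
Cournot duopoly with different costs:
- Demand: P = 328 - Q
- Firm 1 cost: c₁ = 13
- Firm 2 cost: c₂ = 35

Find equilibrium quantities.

q₁* = 112.33, q₂* = 90.33

Work:
Reaction: q₁ = (328 - 13 - q₂)/2
Reaction: q₂ = (328 - 35 - q₁)/2
Solve simultaneously:
q₁* = (328 - 2×13 + 35)/3 = 112.33
q₂* = (328 - 2×35 + 13)/3 = 90.33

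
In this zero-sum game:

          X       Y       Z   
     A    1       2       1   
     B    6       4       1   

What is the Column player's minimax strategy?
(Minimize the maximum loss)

Column should play Z, value = 1

Work:
Column player minimizes Row's maximum payoff:
Column X: max payoff to Row = 6
Column Y: max payoff to Row = 4
Column Z: max payoff to Row = 1
Minimum is 1, achieved by column Z.
Minimax strategy: Z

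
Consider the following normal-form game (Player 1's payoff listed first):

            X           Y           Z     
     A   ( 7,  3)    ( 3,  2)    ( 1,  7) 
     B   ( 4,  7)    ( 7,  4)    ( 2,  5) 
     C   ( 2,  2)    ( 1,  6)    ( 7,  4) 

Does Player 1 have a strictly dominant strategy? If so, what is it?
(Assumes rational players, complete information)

No strictly dominant strategy exists for Player 1

Work:
A strategy strictly dominates another if it gives a strictly higher payoff against every opponent action. Compare each pair of P1's strategies column-by-column:
  A vs B: [7 vs 4, 3 vs 7, 1 vs 2] → A does not strictly dominate B (column Y: 3 ≤ 7)
  A vs C: [7 vs 2, 3 vs 1, 1 vs 7] → A does not strictly dominate C (column Z: 1 ≤ 7)
  B vs A: [4 vs 7, 7 vs 3, 2 vs 1] → B does not strictly dominate A (column X: 4 ≤ 7)
  B vs C: [4 vs 2, 7 vs 1, 2 vs 7] → B does not strictly dominate C (column Z: 2 ≤ 7)
  C vs A: [2 vs 7, 1 vs 3, 7 vs 1] → C does not strictly dominate A (column X: 2 ≤ 7)
  C vs B: [2 vs 4, 1 vs 7, 7 vs 2] → C does not strictly dominate B (column X: 2 ≤ 4)
No single strategy strictly dominates all others → no strictly dominant strategy.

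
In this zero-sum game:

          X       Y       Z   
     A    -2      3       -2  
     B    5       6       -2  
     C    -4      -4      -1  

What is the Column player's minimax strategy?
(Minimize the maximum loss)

Column should play Z, value = -1

Work:
Column player minimizes Row's maximum payoff:
Column X: max payoff to Row = 5
Column Y: max payoff to Row = 6
Column Z: max payoff to Row = -1
Minimum is -1, achieved by column Z.
Minimax strategy: Z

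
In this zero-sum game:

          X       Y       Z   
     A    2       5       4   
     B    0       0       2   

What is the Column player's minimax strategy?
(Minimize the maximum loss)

Column should play X, value = 2

Work:
Column player minimizes Row's maximum payoff:
Column X: max payoff to Row = 2
Column Y: max payoff to Row = 5
Column Z: max payoff to Row = 4
Minimum is 2, achieved by column X.
Minimax strategy: X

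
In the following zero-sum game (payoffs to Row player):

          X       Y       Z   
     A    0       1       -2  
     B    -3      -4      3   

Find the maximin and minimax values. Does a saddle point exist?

Maximin = -2, Minimax = 0, Saddle: False

Work:
Row minimums: [-2, -4] → maximin = -2
Column maximums: [0, 1, 3] → minimax = 0
No saddle point (maximin ≠ minimax). Mixed strategy needed.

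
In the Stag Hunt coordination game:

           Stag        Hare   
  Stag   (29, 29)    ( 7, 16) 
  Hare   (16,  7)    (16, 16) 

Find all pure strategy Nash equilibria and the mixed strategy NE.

Pure NE: (Stag, Stag) and (Hare, Hare); Mixed NE: p = 0.4091, q = 0.4091

Work:
Check pure NE:
(Stag, Stag): (29, 29) - no unilateral deviation beneficial
(Hare, Hare): (16, 16) - no unilateral deviation beneficial
Mixed NE: P1 plays Stag with p = 0.4091, P2 plays Stag with q = 0.4091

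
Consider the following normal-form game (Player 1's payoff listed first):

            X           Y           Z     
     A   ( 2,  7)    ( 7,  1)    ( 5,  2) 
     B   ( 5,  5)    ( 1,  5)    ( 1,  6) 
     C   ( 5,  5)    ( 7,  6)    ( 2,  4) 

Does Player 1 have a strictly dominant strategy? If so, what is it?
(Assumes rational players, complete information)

No strictly dominant strategy exists for Player 1

Work:
A strategy strictly dominates another if it gives a strictly higher payoff against every opponent action. Compare each pair of P1's strategies column-by-column:
  A vs B: [2 vs 5, 7 vs 1, 5 vs 1] → A does not strictly dominate B (column X: 2 ≤ 5)
  A vs C: [2 vs 5, 7 vs 7, 5 vs 2] → A does not strictly dominate C (column X: 2 ≤ 5)
  B vs A: [5 vs 2, 1 vs 7, 1 vs 5] → B does not strictly dominate A (column Y: 1 ≤ 7)
  B vs C: [5 vs 5, 1 vs 7, 1 vs 2] → B does not strictly dominate C (column X: 5 ≤ 5)
  C vs A: [5 vs 2, 7 vs 7, 2 vs 5] → C does not strictly dominate A (column Y: 7 ≤ 7)
  C vs B: [5 vs 5, 7 vs 1, 2 vs 1] → C does not strictly dominate B (column X: 5 ≤ 5)
No single strategy strictly dominates all others → no strictly dominant strategy.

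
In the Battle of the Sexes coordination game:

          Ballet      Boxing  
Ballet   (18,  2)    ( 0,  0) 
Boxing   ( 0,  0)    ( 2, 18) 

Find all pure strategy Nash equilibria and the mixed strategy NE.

Pure NE: (Ballet, Ballet) and (Boxing, Boxing); Mixed NE: p = 0.9, q = 0.1

Work:
Check pure NE:
(Ballet, Ballet): (18, 2) - no unilateral deviation beneficial
(Boxing, Boxing): (2, 18) - no unilateral deviation beneficial
Mixed NE: P1 plays Ballet with p = 0.9, P2 plays Ballet with q = 0.1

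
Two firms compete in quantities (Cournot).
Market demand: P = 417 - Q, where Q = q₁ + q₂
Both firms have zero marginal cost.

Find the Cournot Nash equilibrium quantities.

q₁* = q₂* = 139.0; P* = 139.0

Work:
Profit: π_i = P·q_i = (a - q_i - q_j)·q_i
FOC: ∂π_i/∂q_i = a - 2q_i - q_j = 0
Reaction function: q_i = (417 - q_j)/2
Symmetry: q* = 417/3 = 139.0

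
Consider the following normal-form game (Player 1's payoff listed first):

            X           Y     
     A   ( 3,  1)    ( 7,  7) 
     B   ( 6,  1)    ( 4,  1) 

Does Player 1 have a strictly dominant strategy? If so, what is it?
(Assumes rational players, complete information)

No strictly dominant strategy exists for Player 1

Work:
A strategy strictly dominates another if it gives a strictly higher payoff against every opponent action. Compare each pair of P1's strategies column-by-column:
  A vs B: [3 vs 6, 7 vs 4] → A does not strictly dominate B (column X: 3 ≤ 6)
  B vs A: [6 vs 3, 4 vs 7] → B does not strictly dominate A (column Y: 4 ≤ 7)
No single strategy strictly dominates all others → no strictly dominant strategy.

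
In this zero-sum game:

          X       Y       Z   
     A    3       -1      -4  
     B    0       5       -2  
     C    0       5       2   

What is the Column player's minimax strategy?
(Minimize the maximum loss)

Column should play Z, value = 2

Work:
Column player minimizes Row's maximum payoff:
Column X: max payoff to Row = 3
Column Y: max payoff to Row = 5
Column Z: max payoff to Row = 2
Minimum is 2, achieved by column Z.
Minimax strategy: Z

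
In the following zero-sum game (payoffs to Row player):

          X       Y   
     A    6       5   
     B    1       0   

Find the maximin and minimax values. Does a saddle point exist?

Maximin = 5, Minimax = 5, Saddle: True

Work:
Row minimums: [5, 0] → maximin = 5
Column maximums: [6, 5] → minimax = 5
Saddle point exists! Game value = 5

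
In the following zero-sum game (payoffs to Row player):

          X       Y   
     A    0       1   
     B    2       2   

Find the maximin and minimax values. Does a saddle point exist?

Maximin = 2, Minimax = 2, Saddle: True

Work:
Row minimums: [0, 2] → maximin = 2
Column maximums: [2, 2] → minimax = 2
Saddle point exists! Game value = 2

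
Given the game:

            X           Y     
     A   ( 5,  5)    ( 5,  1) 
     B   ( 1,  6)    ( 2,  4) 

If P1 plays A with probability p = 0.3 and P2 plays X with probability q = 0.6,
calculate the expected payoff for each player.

E[P1] = 2.48, E[P2] = 4.66

Work:
E[P1] = p·q·π₁(A,X) + p·(1-q)·π₁(A,Y) + (1-p)·q·π₁(B,X) + (1-p)·(1-q)·π₁(B,Y)
= 0.3·0.6·5 + 0.3·0.4·5 + 0.7·0.6·1 + 0.7·0.4·2
= 2.48

E[P2] = 4.66 (similar calculation)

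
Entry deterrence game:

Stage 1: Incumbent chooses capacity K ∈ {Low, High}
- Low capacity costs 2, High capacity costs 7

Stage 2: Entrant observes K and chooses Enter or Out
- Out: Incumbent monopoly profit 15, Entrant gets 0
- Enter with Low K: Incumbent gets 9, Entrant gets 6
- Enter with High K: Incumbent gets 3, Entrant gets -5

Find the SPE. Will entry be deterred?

SPE: (High, Enter|Low, Out|High); Entry deterred. Incumbent net profit = 8

Work:
After Low K: Entrant enters (6 > 0)
After High K: Entrant stays out (-5 < 0)
Incumbent: Low → 9−2=7, High → 15−7=8
Incumbent chooses High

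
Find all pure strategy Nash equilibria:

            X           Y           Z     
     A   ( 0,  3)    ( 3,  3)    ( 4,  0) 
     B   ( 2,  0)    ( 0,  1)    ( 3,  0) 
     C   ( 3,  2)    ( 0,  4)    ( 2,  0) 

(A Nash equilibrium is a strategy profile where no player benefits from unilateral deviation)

Nash equilibrium: (A, Y)

Work:
Best responses:
  P1 vs X: payoffs [0, 2, 3] → best response C (payoff 3)
  P1 vs Y: payoffs [3, 0, 0] → best response A (payoff 3)
  P1 vs Z: payoffs [4, 3, 2] → best response A (payoff 4)
  P2 vs A: payoffs [3, 3, 0] → best response X/Y (payoff 3)
  P2 vs B: payoffs [0, 1, 0] → best response Y (payoff 1)
  P2 vs C: payoffs [2, 4, 0] → best response Y (payoff 4)
Mutual best responses: (A,Y) → Nash equilibria.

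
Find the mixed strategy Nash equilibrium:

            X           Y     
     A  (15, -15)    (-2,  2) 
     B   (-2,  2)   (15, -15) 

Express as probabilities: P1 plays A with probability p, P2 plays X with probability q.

p = 0.5, q = 0.5

Work:
Find probabilities that make opponent indifferent:
P2 chooses q to make P1 indifferent between A and B
P1 chooses p to make P2 indifferent between X and Y
Mixed NE: P1 plays (A: 0.5, B: 0.5), P2 plays (X: 0.5, Y: 0.5)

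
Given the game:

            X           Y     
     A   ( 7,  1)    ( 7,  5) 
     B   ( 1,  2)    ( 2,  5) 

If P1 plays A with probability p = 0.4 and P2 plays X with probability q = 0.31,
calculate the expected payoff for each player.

E[P1] = 3.814, E[P2] = 3.946

Work:
E[P1] = p·q·π₁(A,X) + p·(1-q)·π₁(A,Y) + (1-p)·q·π₁(B,X) + (1-p)·(1-q)·π₁(B,Y)
= 0.4·0.31·7 + 0.4·0.69·7 + 0.6·0.31·1 + 0.6·0.69·2
= 3.814

E[P2] = 3.946 (similar calculation)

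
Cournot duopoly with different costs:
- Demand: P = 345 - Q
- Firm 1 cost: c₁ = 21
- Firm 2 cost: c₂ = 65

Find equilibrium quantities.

q₁* = 122.67, q₂* = 78.67

Work:
Reaction: q₁ = (345 - 21 - q₂)/2
Reaction: q₂ = (345 - 65 - q₁)/2
Solve simultaneously:
q₁* = (345 - 2×21 + 65)/3 = 122.67
q₂* = (345 - 2×65 + 21)/3 = 78.67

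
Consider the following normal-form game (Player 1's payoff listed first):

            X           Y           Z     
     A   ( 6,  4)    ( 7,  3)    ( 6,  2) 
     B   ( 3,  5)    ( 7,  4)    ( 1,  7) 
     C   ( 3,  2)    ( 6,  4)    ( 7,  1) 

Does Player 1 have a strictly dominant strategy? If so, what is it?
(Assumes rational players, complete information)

No strictly dominant strategy exists for Player 1

Work:
A strategy strictly dominates another if it gives a strictly higher payoff against every opponent action. Compare each pair of P1's strategies column-by-column:
  A vs B: [6 vs 3, 7 vs 7, 6 vs 1] → A does not strictly dominate B (column Y: 7 ≤ 7)
  A vs C: [6 vs 3, 7 vs 6, 6 vs 7] → A does not strictly dominate C (column Z: 6 ≤ 7)
  B vs A: [3 vs 6, 7 vs 7, 1 vs 6] → B does not strictly dominate A (column X: 3 ≤ 6)
  B vs C: [3 vs 3, 7 vs 6, 1 vs 7] → B does not strictly dominate C (column X: 3 ≤ 3)
  C vs A: [3 vs 6, 6 vs 7, 7 vs 6] → C does not strictly dominate A (column X: 3 ≤ 6)
  C vs B: [3 vs 3, 6 vs 7, 7 vs 1] → C does not strictly dominate B (column X: 3 ≤ 3)
No single strategy strictly dominates all others → no strictly dominant strategy.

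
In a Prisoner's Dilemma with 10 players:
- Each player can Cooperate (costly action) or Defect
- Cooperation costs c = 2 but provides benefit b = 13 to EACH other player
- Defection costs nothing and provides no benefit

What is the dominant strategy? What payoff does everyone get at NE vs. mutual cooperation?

Dominant: Defect; NE payoff = 0; Coop payoff = 115

Work:
Defect dominates (saves cost c = 2, benefit to others is external)
NE: All defect → everyone gets 0
If all cooperate: each receives (9)×13 - 2 = 115
Social dilemma: 115 > 0 but NE gives 0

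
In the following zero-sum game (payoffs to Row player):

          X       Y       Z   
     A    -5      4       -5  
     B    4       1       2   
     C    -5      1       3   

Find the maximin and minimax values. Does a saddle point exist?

Maximin = 1, Minimax = 3, Saddle: False

Work:
Row minimums: [-5, 1, -5] → maximin = 1
Column maximums: [4, 4, 3] → minimax = 3
No saddle point (maximin ≠ minimax). Mixed strategy needed.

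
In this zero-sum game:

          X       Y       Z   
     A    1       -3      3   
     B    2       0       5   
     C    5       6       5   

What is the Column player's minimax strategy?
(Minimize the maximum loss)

Column should play X or Z (all achieve the minimum), value = 5

Work:
Column player minimizes Row's maximum payoff:
Column X: max payoff to Row = 5
Column Y: max payoff to Row = 6
Column Z: max payoff to Row = 5
Minimum is 5, achieved by columns X, Z (tied).
Each of X or Z is a minimax strategy.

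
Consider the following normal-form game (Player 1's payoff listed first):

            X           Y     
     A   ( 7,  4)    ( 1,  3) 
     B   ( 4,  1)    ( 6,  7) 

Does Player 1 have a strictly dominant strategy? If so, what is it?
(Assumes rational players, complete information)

No strictly dominant strategy exists for Player 1

Work:
A strategy strictly dominates another if it gives a strictly higher payoff against every opponent action. Compare each pair of P1's strategies column-by-column:
  A vs B: [7 vs 4, 1 vs 6] → A does not strictly dominate B (column Y: 1 ≤ 6)
  B vs A: [4 vs 7, 6 vs 1] → B does not strictly dominate A (column X: 4 ≤ 7)
No single strategy strictly dominates all others → no strictly dominant strategy.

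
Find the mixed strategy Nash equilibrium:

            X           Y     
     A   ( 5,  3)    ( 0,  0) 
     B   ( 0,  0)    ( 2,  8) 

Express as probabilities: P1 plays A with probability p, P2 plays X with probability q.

p = 0.7273, q = 0.2857

Work:
Find probabilities that make opponent indifferent:
P2 chooses q to make P1 indifferent between A and B
P1 chooses p to make P2 indifferent between X and Y
Mixed NE: P1 plays (A: 0.7273, B: 0.2727), P2 plays (X: 0.2857, Y: 0.7143)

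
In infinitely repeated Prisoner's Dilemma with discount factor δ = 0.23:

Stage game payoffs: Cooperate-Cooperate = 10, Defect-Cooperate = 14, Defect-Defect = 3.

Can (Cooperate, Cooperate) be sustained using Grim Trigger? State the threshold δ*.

δ* = 0.3636; since δ = 0.23 < 0.3636, cooperation cannot be sustained

Work:
For Grim Trigger:
Cooperate forever: 10/(1-δ)
Defect then punished: 14 + 3·δ/(1-δ)
Need: 10/(1-δ) ≥ 14 + 3·δ/(1-δ)
Solving: δ ≥ (T-R)/(T-P) = (14-10)/(14-3) = 0.3636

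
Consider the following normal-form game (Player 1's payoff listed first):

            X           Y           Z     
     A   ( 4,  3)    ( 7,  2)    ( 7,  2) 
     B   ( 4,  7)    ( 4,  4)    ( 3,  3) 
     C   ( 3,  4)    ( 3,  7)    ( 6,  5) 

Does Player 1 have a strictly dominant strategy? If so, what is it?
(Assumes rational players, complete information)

No strictly dominant strategy exists for Player 1

Work:
A strategy strictly dominates another if it gives a strictly higher payoff against every opponent action. Compare each pair of P1's strategies column-by-column:
  A vs B: [4 vs 4, 7 vs 4, 7 vs 3] → A does not strictly dominate B (column X: 4 ≤ 4)
  A vs C: [4 vs 3, 7 vs 3, 7 vs 6] → A strictly dominates C
  B vs A: [4 vs 4, 4 vs 7, 3 vs 7] → B does not strictly dominate A (column X: 4 ≤ 4)
  B vs C: [4 vs 3, 4 vs 3, 3 vs 6] → B does not strictly dominate C (column Z: 3 ≤ 6)
  C vs A: [3 vs 4, 3 vs 7, 6 vs 7] → C does not strictly dominate A (column X: 3 ≤ 4)
  C vs B: [3 vs 4, 3 vs 4, 6 vs 3] → C does not strictly dominate B (column X: 3 ≤ 4)
No single strategy strictly dominates all others → no strictly dominant strategy.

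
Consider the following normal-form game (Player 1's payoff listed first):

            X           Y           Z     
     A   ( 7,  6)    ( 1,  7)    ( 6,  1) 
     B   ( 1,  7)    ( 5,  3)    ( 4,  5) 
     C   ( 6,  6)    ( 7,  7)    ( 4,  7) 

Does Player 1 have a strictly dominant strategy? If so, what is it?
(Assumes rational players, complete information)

No strictly dominant strategy exists for Player 1

Work:
A strategy strictly dominates another if it gives a strictly higher payoff against every opponent action. Compare each pair of P1's strategies column-by-column:
  A vs B: [7 vs 1, 1 vs 5, 6 vs 4] → A does not strictly dominate B (column Y: 1 ≤ 5)
  A vs C: [7 vs 6, 1 vs 7, 6 vs 4] → A does not strictly dominate C (column Y: 1 ≤ 7)
  B vs A: [1 vs 7, 5 vs 1, 4 vs 6] → B does not strictly dominate A (column X: 1 ≤ 7)
  B vs C: [1 vs 6, 5 vs 7, 4 vs 4] → B does not strictly dominate C (column X: 1 ≤ 6)
  C vs A: [6 vs 7, 7 vs 1, 4 vs 6] → C does not strictly dominate A (column X: 6 ≤ 7)
  C vs B: [6 vs 1, 7 vs 5, 4 vs 4] → C does not strictly dominate B (column Z: 4 ≤ 4)
No single strategy strictly dominates all others → no strictly dominant strategy.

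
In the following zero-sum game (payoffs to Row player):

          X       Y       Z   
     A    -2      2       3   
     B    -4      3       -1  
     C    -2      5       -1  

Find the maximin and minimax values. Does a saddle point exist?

Maximin = -2, Minimax = -2, Saddle: True

Work:
Row minimums: [-2, -4, -2] → maximin = -2
Column maximums: [-2, 5, 3] → minimax = -2
Saddle point exists! Game value = -2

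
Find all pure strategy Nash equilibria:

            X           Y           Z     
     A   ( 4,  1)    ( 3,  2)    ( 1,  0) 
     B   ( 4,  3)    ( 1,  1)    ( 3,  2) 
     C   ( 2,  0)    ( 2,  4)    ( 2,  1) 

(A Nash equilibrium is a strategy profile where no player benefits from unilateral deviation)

Nash equilibrium: (A, Y), (B, X)

Work:
Best responses:
  P1 vs X: payoffs [4, 4, 2] → best response A/B (payoff 4)
  P1 vs Y: payoffs [3, 1, 2] → best response A (payoff 3)
  P1 vs Z: payoffs [1, 3, 2] → best response B (payoff 3)
  P2 vs A: payoffs [1, 2, 0] → best response Y (payoff 2)
  P2 vs B: payoffs [3, 1, 2] → best response X (payoff 3)
  P2 vs C: payoffs [0, 4, 1] → best response Y (payoff 4)
Mutual best responses: (A,Y), (B,X) → Nash equilibria.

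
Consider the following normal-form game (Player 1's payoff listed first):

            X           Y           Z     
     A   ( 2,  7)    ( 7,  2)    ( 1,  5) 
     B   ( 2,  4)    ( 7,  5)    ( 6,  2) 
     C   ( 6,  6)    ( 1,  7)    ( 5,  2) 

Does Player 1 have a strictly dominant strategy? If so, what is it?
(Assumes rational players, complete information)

No strictly dominant strategy exists for Player 1

Work:
A strategy strictly dominates another if it gives a strictly higher payoff against every opponent action. Compare each pair of P1's strategies column-by-column:
  A vs B: [2 vs 2, 7 vs 7, 1 vs 6] → A does not strictly dominate B (column X: 2 ≤ 2)
  A vs C: [2 vs 6, 7 vs 1, 1 vs 5] → A does not strictly dominate C (column X: 2 ≤ 6)
  B vs A: [2 vs 2, 7 vs 7, 6 vs 1] → B does not strictly dominate A (column X: 2 ≤ 2)
  B vs C: [2 vs 6, 7 vs 1, 6 vs 5] → B does not strictly dominate C (column X: 2 ≤ 6)
  C vs A: [6 vs 2, 1 vs 7, 5 vs 1] → C does not strictly dominate A (column Y: 1 ≤ 7)
  C vs B: [6 vs 2, 1 vs 7, 5 vs 6] → C does not strictly dominate B (column Y: 1 ≤ 7)
No single strategy strictly dominates all others → no strictly dominant strategy.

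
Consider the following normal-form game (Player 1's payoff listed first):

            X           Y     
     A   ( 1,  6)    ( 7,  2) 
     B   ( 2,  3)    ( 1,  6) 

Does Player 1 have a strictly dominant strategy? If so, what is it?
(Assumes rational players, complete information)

No strictly dominant strategy exists for Player 1

Work:
A strategy strictly dominates another if it gives a strictly higher payoff against every opponent action. Compare each pair of P1's strategies column-by-column:
  A vs B: [1 vs 2, 7 vs 1] → A does not strictly dominate B (column X: 1 ≤ 2)
  B vs A: [2 vs 1, 1 vs 7] → B does not strictly dominate A (column Y: 1 ≤ 7)
No single strategy strictly dominates all others → no strictly dominant strategy.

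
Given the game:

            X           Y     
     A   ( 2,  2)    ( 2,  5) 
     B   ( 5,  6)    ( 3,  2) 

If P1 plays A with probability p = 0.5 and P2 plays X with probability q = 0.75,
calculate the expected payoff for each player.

E[P1] = 3.25, E[P2] = 3.875

Work:
E[P1] = p·q·π₁(A,X) + p·(1-q)·π₁(A,Y) + (1-p)·q·π₁(B,X) + (1-p)·(1-q)·π₁(B,Y)
= 0.5·0.75·2 + 0.5·0.25·2 + 0.5·0.75·5 + 0.5·0.25·3
= 3.25

E[P2] = 3.875 (similar calculation)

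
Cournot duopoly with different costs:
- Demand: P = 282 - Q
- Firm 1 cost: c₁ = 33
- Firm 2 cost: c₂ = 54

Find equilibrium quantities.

q₁* = 90.0, q₂* = 69.0

Work:
Reaction: q₁ = (282 - 33 - q₂)/2
Reaction: q₂ = (282 - 54 - q₁)/2
Solve simultaneously:
q₁* = (282 - 2×33 + 54)/3 = 90.0
q₂* = (282 - 2×54 + 33)/3 = 69.0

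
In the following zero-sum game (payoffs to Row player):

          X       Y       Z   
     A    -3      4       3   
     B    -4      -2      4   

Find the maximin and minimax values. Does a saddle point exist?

Maximin = -3, Minimax = -3, Saddle: True

Work:
Row minimums: [-3, -4] → maximin = -3
Column maximums: [-3, 4, 4] → minimax = -3
Saddle point exists! Game value = -3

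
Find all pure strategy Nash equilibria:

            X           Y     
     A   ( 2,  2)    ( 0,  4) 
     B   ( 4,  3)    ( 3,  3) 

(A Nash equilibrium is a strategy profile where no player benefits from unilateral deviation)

Nash equilibrium: (B, X), (B, Y)

Work:
Best responses:
  P1 vs X: payoffs [2, 4] → best response B (payoff 4)
  P1 vs Y: payoffs [0, 3] → best response B (payoff 3)
  P2 vs A: payoffs [2, 4] → best response Y (payoff 4)
  P2 vs B: payoffs [3, 3] → best response X/Y (payoff 3)
Mutual best responses: (B,X), (B,Y) → Nash equilibria.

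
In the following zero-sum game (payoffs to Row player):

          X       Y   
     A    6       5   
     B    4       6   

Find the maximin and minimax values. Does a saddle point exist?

Maximin = 5, Minimax = 6, Saddle: False

Work:
Row minimums: [5, 4] → maximin = 5
Column maximums: [6, 6] → minimax = 6
No saddle point (maximin ≠ minimax). Mixed strategy needed.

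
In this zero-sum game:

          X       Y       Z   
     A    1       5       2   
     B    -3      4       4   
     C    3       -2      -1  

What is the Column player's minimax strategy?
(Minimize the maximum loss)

Column should play X, value = 3

Work:
Column player minimizes Row's maximum payoff:
Column X: max payoff to Row = 3
Column Y: max payoff to Row = 5
Column Z: max payoff to Row = 4
Minimum is 3, achieved by column X.
Minimax strategy: X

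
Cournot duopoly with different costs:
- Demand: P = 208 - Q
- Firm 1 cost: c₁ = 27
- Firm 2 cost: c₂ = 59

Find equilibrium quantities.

q₁* = 71.0, q₂* = 39.0

Work:
Reaction: q₁ = (208 - 27 - q₂)/2
Reaction: q₂ = (208 - 59 - q₁)/2
Solve simultaneously:
q₁* = (208 - 2×27 + 59)/3 = 71.0
q₂* = (208 - 2×59 + 27)/3 = 39.0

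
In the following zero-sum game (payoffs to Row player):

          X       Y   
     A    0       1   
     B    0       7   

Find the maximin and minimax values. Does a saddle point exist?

Maximin = 0, Minimax = 0, Saddle: True

Work:
Row minimums: [0, 0] → maximin = 0
Column maximums: [0, 7] → minimax = 0
Saddle point exists! Game value = 0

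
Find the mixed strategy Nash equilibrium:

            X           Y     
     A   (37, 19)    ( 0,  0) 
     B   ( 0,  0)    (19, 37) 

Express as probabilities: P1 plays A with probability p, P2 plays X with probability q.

p = 0.6607, q = 0.3393

Work:
Find probabilities that make opponent indifferent:
P2 chooses q to make P1 indifferent between A and B
P1 chooses p to make P2 indifferent between X and Y
Mixed NE: P1 plays (A: 0.6607, B: 0.3393), P2 plays (X: 0.3393, Y: 0.6607)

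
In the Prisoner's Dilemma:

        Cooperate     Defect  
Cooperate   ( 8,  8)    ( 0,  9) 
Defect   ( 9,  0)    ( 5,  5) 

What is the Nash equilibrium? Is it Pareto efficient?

(Defect, Defect) is NE; not Pareto efficient

Work:
Defect dominates Cooperate for both players:
If P2 cooperates: Defect (9) > Cooperate (8)
If P2 defects: Defect (5) > Cooperate (0)
NE: (Defect, Defect) with payoff (5, 5)
But (Cooperate, Cooperate) = (8, 8) Pareto dominates (5, 5)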